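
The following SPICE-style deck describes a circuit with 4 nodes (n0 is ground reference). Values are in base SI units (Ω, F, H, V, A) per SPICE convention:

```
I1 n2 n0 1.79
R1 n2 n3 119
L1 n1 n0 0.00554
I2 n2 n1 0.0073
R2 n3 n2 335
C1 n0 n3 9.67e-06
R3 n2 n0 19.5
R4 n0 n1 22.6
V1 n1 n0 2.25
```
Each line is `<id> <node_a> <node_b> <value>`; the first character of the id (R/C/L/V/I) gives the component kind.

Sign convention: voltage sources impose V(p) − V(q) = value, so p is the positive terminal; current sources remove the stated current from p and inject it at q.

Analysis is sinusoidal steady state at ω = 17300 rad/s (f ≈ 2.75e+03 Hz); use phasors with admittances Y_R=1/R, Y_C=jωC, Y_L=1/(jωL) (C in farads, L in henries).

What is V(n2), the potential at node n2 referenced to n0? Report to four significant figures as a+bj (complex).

-28.70+0.3537j V

Apply KCL at each of the 3 non-ground nodes and solve the resulting linear system.
Node n1: branches {L1, I2, R4, V1} → V_1 = 2.250+0.000j
Node n2: branches {I1, R1, I2, R2, R3} → V_2 = -28.70+0.3537j
Node n3: branches {R1, R2, C1} → V_3 = -0.1084+1.946j
Source currents: i(V1)=-0.09226+0.02348j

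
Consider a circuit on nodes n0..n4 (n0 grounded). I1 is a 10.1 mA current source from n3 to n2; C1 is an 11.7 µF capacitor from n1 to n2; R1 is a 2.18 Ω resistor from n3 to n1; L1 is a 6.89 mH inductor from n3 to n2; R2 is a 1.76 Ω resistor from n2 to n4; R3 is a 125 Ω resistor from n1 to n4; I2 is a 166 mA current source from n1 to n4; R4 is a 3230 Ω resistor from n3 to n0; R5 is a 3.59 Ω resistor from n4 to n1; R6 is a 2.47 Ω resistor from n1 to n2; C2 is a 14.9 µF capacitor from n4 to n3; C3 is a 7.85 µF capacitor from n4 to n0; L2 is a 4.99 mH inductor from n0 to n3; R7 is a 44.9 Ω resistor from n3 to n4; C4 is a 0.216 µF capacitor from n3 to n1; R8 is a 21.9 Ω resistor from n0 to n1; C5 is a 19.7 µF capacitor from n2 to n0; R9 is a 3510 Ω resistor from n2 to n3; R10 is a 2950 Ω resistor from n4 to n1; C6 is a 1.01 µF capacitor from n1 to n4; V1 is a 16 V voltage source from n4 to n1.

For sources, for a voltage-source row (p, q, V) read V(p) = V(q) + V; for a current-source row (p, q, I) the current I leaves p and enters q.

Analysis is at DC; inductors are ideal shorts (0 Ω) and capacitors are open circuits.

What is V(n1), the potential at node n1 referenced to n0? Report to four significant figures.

MNA unknowns: 4 node voltages V₁..V_4 plus 3 source currents (L1, L2, V1)
I1: z[3]−=0.0101, z[2]+=0.0101
C1: Y=0.000 on G[1,2]
R1: Y=0.4587 on G[3,1]
L1: row V3−V2=0, i_L1 at 3,2
R2: Y=0.5682 on G[2,4]
R3: Y=0.008000 on G[1,4]
I2: z[1]−=0.166, z[4]+=0.166
R4: Y=0.0003096 on G[3,0]
R5: Y=0.2786 on G[4,1]
R6: Y=0.4049 on G[1,2]
C2: Y=0.000 on G[4,3]
C3: Y=0.000 on G[4,0]
L2: row V0−V3=0, i_L2 at 0,3
R7: Y=0.02227 on G[3,4]
C4: Y=0.000 on G[3,1]
R8: Y=0.04566 on G[0,1]
C5: Y=0.000 on G[2,0]
R9: Y=0.0002849 on G[2,3]
R10: Y=0.0003390 on G[4,1]
C6: Y=0.000 on G[1,4]
V1: row V4−V1=16, i_V1 at 4,1
solve → V1=-6.299, V2=0.000, V3=0.000, V4=9.701
aux → i_L1=-2.971, i_L2=-0.2876, i_V1=-10.15

-6.299 V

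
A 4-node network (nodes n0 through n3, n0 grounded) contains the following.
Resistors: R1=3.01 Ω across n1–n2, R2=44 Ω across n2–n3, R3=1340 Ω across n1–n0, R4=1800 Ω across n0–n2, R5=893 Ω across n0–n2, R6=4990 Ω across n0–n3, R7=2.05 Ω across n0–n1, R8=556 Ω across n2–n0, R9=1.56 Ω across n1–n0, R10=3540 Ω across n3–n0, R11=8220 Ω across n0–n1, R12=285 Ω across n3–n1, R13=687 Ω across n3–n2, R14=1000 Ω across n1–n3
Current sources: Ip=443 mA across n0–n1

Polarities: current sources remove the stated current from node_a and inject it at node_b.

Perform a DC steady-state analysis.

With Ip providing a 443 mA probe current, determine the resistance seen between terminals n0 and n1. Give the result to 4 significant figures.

R_eq = 0.8821 Ω

Apply KCL at each of the 3 non-ground nodes and solve the resulting linear system.
Node n1: branches {R1, R3, R7, R9, R11, R12, R14, Ip} → V_1 = 0.3908
Node n2: branches {R1, R2, R4, R5, R8, R13} → V_2 = 0.3863
Node n3: branches {R2, R6, R10, R12, R13, R14} → V_3 = 0.3806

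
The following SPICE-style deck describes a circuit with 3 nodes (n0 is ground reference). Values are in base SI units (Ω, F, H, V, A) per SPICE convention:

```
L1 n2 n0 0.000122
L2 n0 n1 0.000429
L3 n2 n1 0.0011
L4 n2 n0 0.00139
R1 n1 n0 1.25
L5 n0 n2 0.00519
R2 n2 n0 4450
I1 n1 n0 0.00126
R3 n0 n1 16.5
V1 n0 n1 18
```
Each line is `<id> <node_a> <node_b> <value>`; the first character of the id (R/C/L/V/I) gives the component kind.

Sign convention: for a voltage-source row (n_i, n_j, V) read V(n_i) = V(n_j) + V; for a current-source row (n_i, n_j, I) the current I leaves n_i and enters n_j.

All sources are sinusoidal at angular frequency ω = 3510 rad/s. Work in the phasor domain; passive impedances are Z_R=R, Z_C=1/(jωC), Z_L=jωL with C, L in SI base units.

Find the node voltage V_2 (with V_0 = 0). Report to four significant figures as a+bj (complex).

Element admittances at ω=3510 rad/s:
  Y(L1) = 0.000-2.335j S between n2,n0
  Y(L2) = 0.000-0.6641j S between n0,n1
  Y(L3) = 0.000-0.2590j S between n2,n1
  Y(L4) = 0.000-0.2050j S between n2,n0
  Y(R1) = 0.8000+0.000j S between n1,n0
  Y(L5) = 0.000-0.05489j S between n0,n2
  Y(R2) = 0.0002247+0.000j S between n2,n0
  I1: injects 0.00126 A into n0 (from n1)
  Y(R3) = 0.06061+0.000j S between n0,n1
  V1: constraint V(n0)−V(n1) = 18
Assemble and solve the 3×3 MNA system:
  V(n1)=-18.00+0.000j  V(n2)=-1.633+0.0001286j
  i(V1)=-15.49+16.19j

-1.633+0.0001286j V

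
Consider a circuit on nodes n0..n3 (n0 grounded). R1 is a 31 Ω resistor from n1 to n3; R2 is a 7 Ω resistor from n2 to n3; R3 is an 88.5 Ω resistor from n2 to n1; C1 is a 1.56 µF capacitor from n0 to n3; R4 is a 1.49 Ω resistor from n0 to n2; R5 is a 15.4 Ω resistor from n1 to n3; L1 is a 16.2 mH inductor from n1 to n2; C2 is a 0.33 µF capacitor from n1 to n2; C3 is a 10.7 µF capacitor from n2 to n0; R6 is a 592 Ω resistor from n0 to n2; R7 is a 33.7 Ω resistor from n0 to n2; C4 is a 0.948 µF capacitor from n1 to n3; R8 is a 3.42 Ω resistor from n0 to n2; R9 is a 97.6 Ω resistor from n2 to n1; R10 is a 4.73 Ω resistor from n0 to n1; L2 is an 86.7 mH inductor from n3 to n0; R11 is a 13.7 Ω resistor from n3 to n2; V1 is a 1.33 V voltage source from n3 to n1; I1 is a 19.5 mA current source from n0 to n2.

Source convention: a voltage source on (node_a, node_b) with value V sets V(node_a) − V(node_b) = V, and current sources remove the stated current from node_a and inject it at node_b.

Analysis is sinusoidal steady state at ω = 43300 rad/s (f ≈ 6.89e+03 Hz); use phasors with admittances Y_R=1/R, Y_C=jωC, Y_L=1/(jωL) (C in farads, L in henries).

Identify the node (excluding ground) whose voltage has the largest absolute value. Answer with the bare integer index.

Element admittances at ω=43300 rad/s:
  Y(R1) = 0.03226+0.000j S between n1,n3
  Y(R2) = 0.1429+0.000j S between n2,n3
  Y(R3) = 0.01130+0.000j S between n2,n1
  Y(C1) = 0.000+0.06755j S between n0,n3
  Y(R4) = 0.6711+0.000j S between n0,n2
  Y(R5) = 0.06494+0.000j S between n1,n3
  Y(L1) = 0.000-0.001426j S between n1,n2
  Y(C2) = 0.000+0.01429j S between n1,n2
  Y(C3) = 0.000+0.4633j S between n2,n0
  Y(R6) = 0.001689+0.000j S between n0,n2
  Y(R7) = 0.02967+0.000j S between n0,n2
  Y(C4) = 0.000+0.04105j S between n1,n3
  Y(R8) = 0.2924+0.000j S between n0,n2
  Y(R9) = 0.01025+0.000j S between n2,n1
  Y(R10) = 0.2114+0.000j S between n0,n1
  Y(L2) = 0.000-0.0002664j S between n3,n0
  Y(R11) = 0.07299+0.000j S between n3,n2
  V1: constraint V(n3)−V(n1) = 1.33
  I1: injects 0.0195 A into n2 (from n0)
Assemble and solve the 4×4 MNA system:
  V(n1)=-0.6041-0.1264j  V(n2)=0.1061-0.07163j  V(n3)=0.7259-0.1264j
  i(V1)=-0.2716-0.09162j

3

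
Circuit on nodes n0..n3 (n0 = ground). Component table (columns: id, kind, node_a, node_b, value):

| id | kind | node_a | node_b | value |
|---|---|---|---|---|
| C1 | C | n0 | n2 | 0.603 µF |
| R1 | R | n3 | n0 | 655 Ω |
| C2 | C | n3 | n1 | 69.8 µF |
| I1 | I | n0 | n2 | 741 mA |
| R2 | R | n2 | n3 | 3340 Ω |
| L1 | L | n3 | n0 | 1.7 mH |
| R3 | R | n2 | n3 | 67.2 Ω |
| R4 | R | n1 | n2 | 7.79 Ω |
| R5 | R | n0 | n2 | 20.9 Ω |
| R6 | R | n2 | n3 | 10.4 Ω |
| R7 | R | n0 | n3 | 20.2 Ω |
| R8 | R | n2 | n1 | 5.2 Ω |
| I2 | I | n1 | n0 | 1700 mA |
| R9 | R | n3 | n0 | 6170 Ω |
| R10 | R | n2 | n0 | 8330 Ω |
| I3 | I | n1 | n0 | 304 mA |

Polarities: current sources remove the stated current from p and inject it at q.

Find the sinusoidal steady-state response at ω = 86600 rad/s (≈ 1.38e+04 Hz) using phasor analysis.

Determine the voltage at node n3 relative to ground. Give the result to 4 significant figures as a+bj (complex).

Apply KCL at each of the 3 non-ground nodes and solve the resulting linear system.
Node n1: branches {C2, R4, R8, I2, I3} → V_1 = -12.27+3.721j
Node n2: branches {C1, I1, R2, R3, R4, R5, R6, R8, R10} → V_2 = -9.036+4.295j
Node n3: branches {R1, C2, R2, L1, R3, R6, R7, R9} → V_3 = -12.30+3.561j

-12.30+3.561j V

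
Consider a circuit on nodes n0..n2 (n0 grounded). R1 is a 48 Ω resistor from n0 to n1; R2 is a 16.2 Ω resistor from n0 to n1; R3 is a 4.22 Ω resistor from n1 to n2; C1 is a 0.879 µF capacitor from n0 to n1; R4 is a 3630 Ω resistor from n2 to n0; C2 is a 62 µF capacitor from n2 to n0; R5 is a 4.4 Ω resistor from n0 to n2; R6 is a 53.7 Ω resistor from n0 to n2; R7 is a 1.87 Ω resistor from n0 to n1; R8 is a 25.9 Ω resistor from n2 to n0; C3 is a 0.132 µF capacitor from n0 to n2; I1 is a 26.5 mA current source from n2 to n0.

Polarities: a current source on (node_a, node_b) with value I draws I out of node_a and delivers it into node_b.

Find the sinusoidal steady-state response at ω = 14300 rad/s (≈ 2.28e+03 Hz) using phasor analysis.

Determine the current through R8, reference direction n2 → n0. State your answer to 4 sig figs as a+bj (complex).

-0.0004670+0.0009109j A

MNA unknowns: 2 node voltages V₁..V_2
R1: Y=0.02083+0.000j on G[0,1]
R2: Y=0.06173+0.000j on G[0,1]
R3: Y=0.2370+0.000j on G[1,2]
C1: Y=0.000+0.01257j on G[0,1]
R4: Y=0.0002755+0.000j on G[2,0]
C2: Y=0.000+0.8866j on G[2,0]
R5: Y=0.2273+0.000j on G[0,2]
R6: Y=0.01862+0.000j on G[0,2]
R7: Y=0.5348+0.000j on G[0,1]
R8: Y=0.03861+0.000j on G[2,0]
C3: Y=0.000+0.001888j on G[0,2]
I1: z[2]−=0.0265, z[0]+=0.0265
solve → V1=-0.003258+0.006592j, V2=-0.01210+0.02359j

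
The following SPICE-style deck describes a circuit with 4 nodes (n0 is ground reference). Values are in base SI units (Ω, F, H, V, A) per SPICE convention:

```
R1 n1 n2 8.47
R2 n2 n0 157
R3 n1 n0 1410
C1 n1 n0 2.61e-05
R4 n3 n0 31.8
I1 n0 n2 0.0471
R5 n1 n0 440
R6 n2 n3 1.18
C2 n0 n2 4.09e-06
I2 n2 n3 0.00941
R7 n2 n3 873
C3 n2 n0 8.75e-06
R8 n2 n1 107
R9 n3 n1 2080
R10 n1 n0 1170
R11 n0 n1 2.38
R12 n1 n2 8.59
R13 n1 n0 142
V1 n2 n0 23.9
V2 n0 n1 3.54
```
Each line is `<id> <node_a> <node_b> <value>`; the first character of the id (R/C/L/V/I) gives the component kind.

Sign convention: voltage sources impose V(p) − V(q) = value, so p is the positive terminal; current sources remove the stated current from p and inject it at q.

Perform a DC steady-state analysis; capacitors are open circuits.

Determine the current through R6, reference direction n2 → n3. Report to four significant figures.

MNA unknowns: 3 node voltages V₁..V_3 plus 2 source currents (V1, V2)
R1: Y=0.1181 on G[1,2]
R2: Y=0.006369 on G[2,0]
R3: Y=0.0007092 on G[1,0]
C1: Y=0.000 on G[1,0]
R4: Y=0.03145 on G[3,0]
I1: z[0]−=0.0471, z[2]+=0.0471
R5: Y=0.002273 on G[1,0]
R6: Y=0.8475 on G[2,3]
C2: Y=0.000 on G[0,2]
I2: z[2]−=0.00941, z[3]+=0.00941
R7: Y=0.001145 on G[2,3]
C3: Y=0.000 on G[2,0]
R8: Y=0.009346 on G[2,1]
R9: Y=0.0004808 on G[3,1]
R10: Y=0.0008547 on G[1,0]
R11: Y=0.4202 on G[0,1]
R12: Y=0.1164 on G[1,2]
R13: Y=0.007042 on G[1,0]
V1: row V2−V0=23.9, i_V1 at 2,0
V2: row V0−V1=3.54, i_V2 at 0,1
solve → V1=-3.540, V2=23.90, V3=23.04
aux → i_V1=-7.533, i_V2=-8.229

0.7270 A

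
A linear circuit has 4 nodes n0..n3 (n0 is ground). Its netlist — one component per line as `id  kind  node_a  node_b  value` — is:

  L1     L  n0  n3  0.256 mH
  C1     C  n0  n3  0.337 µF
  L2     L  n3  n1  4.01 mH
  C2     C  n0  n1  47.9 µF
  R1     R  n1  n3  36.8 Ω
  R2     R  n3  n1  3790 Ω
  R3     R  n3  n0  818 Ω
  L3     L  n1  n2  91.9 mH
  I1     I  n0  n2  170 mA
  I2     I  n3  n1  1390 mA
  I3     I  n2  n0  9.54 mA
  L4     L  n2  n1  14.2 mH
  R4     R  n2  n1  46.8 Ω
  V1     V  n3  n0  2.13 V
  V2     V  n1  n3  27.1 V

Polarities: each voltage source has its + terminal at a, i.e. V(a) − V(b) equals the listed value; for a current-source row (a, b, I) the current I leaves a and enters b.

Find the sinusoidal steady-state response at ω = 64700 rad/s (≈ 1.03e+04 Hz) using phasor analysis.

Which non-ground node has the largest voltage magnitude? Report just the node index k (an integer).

Apply KCL at each of the 3 non-ground nodes and solve the resulting linear system.
Node n1: branches {L2, C2, R1, R2, L3, I2, L4, R4, V2} → V_1 = 29.23+0.000j
Node n2: branches {L3, I1, I3, L4, R4} → V_2 = 36.71+0.4401j
Node n3: branches {L1, C1, L2, R1, R2, R3, I2, V1, V2} → V_3 = 2.130+0.000j
Source currents: i(V1)=0.1579-90.51j, i(V2)=0.8069-90.48j

2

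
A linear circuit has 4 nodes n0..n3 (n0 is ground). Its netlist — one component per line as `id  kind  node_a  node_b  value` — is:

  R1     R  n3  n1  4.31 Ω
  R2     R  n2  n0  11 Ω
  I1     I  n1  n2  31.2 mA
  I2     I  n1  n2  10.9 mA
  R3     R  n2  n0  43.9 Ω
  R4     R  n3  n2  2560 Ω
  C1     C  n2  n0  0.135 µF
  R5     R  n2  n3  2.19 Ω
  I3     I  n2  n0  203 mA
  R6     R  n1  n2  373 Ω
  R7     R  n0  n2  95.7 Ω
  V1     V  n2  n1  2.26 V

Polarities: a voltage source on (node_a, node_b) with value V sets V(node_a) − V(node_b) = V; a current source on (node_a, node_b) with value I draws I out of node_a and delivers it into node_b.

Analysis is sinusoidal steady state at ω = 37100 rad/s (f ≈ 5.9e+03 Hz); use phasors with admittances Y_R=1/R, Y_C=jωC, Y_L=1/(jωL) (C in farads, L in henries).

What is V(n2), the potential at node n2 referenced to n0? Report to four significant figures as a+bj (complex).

MNA unknowns: 3 node voltages V₁..V_3 plus 1 source current (V1)
R1: Y=0.2320+0.000j on G[3,1]
R2: Y=0.09091+0.000j on G[2,0]
I1: z[1]−=0.0312, z[2]+=0.0312
I2: z[1]−=0.0109, z[2]+=0.0109
R3: Y=0.02278+0.000j on G[2,0]
R4: Y=0.0003906+0.000j on G[3,2]
C1: Y=0.000+0.005008j on G[2,0]
R5: Y=0.4566+0.000j on G[2,3]
I3: z[2]−=0.203, z[0]+=0.203
R6: Y=0.002681+0.000j on G[1,2]
R7: Y=0.01045+0.000j on G[0,2]
V1: row V2−V1=2.26, i_V1 at 2,1
solve → V1=-3.893+0.06587j, V2=-1.633+0.06587j, V3=-2.394+0.06587j
aux → i_V1=-0.3118+0.000j

-1.633+0.06587j V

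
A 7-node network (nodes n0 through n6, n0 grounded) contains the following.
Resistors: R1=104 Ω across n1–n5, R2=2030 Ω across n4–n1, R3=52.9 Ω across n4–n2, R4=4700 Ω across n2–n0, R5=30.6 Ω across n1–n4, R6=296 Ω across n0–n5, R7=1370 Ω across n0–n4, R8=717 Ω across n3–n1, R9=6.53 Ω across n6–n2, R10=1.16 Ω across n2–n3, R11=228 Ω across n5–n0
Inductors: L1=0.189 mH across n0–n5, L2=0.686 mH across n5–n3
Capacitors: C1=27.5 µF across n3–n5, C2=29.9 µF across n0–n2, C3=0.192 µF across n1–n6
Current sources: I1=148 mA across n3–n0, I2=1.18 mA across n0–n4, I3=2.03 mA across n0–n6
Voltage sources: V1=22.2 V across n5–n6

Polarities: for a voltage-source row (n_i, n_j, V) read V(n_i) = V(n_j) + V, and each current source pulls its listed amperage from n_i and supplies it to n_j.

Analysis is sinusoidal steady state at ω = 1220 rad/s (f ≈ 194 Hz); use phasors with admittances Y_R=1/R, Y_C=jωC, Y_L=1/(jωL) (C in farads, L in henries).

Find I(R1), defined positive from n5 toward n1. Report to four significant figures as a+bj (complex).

0.01836+0.01358j A

MNA unknowns: 6 node voltages V₁..V_6 plus 1 source current (V1)
R1: Y=0.009615+0.000j on G[1,5]
L1: Y=0.000-4.337j on G[0,5]
R2: Y=0.0004926+0.000j on G[4,1]
R3: Y=0.01890+0.000j on G[4,2]
R4: Y=0.0002128+0.000j on G[2,0]
L2: Y=0.000-1.195j on G[5,3]
C1: Y=0.000+0.03355j on G[3,5]
R5: Y=0.03268+0.000j on G[1,4]
R6: Y=0.003378+0.000j on G[0,5]
R7: Y=0.0007299+0.000j on G[0,4]
C2: Y=0.000+0.03648j on G[0,2]
I1: z[3]−=0.148, z[0]+=0.148
R8: Y=0.001395+0.000j on G[3,1]
R9: Y=0.1531+0.000j on G[6,2]
C3: Y=0.000+0.0002342j on G[1,6]
R10: Y=0.8621+0.000j on G[2,3]
I2: z[0]−=0.00118, z[4]+=0.00118
I3: z[0]−=0.00203, z[6]+=0.00203
R11: Y=0.004386+0.000j on G[5,0]
V1: row V5−V6=22.2, i_V1 at 5,6
solve → V1=-1.941-1.463j, V2=-3.774-2.122j, V3=-0.4330-2.660j, V4=-2.548-1.679j, V5=-0.03222-0.05056j, V6=-22.23-0.05056j
aux → i_V1=-2.829+0.3125j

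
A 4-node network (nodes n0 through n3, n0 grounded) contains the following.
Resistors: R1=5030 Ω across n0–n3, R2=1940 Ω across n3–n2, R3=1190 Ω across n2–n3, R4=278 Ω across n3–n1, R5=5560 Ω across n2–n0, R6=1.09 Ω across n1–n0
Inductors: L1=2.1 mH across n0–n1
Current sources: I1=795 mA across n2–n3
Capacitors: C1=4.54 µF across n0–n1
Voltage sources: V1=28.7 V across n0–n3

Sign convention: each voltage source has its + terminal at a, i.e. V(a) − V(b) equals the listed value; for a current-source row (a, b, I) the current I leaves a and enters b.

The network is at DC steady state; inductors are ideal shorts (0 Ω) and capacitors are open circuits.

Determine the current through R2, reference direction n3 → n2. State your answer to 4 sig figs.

MNA unknowns: 3 node voltages V₁..V_3 plus 2 source currents (L1, V1)
R1: Y=0.0001988 on G[0,3]
R2: Y=0.0005155 on G[3,2]
R3: Y=0.0008403 on G[2,3]
L1: row V0−V1=0, i_L1 at 0,1
R4: Y=0.003597 on G[3,1]
I1: z[2]−=0.795, z[3]+=0.795
R5: Y=0.0001799 on G[2,0]
C1: Y=0.000 on G[0,1]
R6: Y=0.9174 on G[1,0]
V1: row V0−V3=28.7, i_V1 at 0,3
solve → V1=0.000, V2=-543.0, V3=-28.70
aux → i_L1=0.1032, i_V1=-0.2066

0.2651 A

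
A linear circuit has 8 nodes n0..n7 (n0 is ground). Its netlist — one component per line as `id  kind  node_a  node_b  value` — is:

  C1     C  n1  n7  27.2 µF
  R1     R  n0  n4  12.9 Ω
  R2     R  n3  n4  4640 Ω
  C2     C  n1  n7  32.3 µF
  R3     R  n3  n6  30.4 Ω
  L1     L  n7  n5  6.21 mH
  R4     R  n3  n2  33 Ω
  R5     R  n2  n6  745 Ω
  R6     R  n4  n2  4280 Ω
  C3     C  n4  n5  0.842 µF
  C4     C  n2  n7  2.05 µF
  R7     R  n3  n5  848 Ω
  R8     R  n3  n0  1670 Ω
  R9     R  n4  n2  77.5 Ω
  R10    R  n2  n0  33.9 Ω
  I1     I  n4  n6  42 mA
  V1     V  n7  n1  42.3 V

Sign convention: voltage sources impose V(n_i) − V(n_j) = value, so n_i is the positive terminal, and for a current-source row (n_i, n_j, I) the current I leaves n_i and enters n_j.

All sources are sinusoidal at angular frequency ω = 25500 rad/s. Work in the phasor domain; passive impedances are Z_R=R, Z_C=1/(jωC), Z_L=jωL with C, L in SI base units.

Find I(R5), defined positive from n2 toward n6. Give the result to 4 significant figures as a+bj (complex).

MNA unknowns: 7 node voltages V₁..V_7 plus 1 source current (V1)
C1: Y=0.000+0.6936j on G[1,7]
R1: Y=0.07752+0.000j on G[0,4]
R2: Y=0.0002155+0.000j on G[3,4]
C2: Y=0.000+0.8236j on G[1,7]
R3: Y=0.03289+0.000j on G[3,6]
L1: Y=0.000-0.006315j on G[7,5]
R4: Y=0.03030+0.000j on G[3,2]
R5: Y=0.001342+0.000j on G[2,6]
R6: Y=0.0002336+0.000j on G[4,2]
C3: Y=0.000+0.02147j on G[4,5]
C4: Y=0.000+0.05227j on G[2,7]
R7: Y=0.001179+0.000j on G[3,5]
R8: Y=0.0005988+0.000j on G[3,0]
R9: Y=0.01290+0.000j on G[4,2]
R10: Y=0.02950+0.000j on G[2,0]
I1: z[4]−=0.042, z[6]+=0.042
V1: row V7−V1=42.3, i_V1 at 7,1
solve → V1=-41.42+0.2779j, V2=0.6901+0.1937j, V3=1.824+0.1670j, V4=-0.2767-0.07500j, V5=-0.7143-0.4195j, V6=3.006+0.1680j, V7=0.8831+0.2779j
aux → i_V1=0.000-64.18j

-0.003109+3.444e-05j A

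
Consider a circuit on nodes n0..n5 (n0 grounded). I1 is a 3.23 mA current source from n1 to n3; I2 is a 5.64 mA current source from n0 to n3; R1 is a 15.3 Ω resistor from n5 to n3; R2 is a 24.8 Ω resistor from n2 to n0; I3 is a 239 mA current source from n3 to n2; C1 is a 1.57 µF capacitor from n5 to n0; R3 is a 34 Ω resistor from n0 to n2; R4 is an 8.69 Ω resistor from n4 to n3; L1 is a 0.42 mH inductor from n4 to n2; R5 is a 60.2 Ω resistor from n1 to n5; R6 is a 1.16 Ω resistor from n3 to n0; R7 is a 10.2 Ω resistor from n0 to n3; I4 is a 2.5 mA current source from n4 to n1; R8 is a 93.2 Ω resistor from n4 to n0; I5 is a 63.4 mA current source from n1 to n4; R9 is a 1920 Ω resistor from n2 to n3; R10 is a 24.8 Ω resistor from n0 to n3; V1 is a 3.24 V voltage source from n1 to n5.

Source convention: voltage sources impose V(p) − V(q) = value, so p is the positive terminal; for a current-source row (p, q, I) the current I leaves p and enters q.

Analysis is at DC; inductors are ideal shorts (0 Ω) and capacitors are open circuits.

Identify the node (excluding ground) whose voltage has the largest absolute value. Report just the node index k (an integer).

1

MNA unknowns: 5 node voltages V₁..V_5 plus 2 source currents (L1, V1)
I1: z[1]−=0.00323, z[3]+=0.00323
I2: z[0]−=0.00564, z[3]+=0.00564
R1: Y=0.06536 on G[5,3]
R2: Y=0.04032 on G[2,0]
I3: z[3]−=0.239, z[2]+=0.239
C1: Y=0.000 on G[5,0]
R3: Y=0.02941 on G[0,2]
R4: Y=0.1151 on G[4,3]
L1: row V4−V2=0, i_L1 at 4,2
R5: Y=0.01661 on G[1,5]
R6: Y=0.8621 on G[3,0]
R7: Y=0.09804 on G[0,3]
I4: z[4]−=0.0025, z[1]+=0.0025
R8: Y=0.01073 on G[4,0]
I5: z[1]−=0.0634, z[4]+=0.0634
R9: Y=0.0005208 on G[2,3]
R10: Y=0.04032 on G[0,3]
V1: row V1−V5=3.24, i_V1 at 1,5
solve → V1=2.147, V2=1.464, V3=-0.1121, V4=1.464, V5=-1.093
aux → i_L1=-0.1361, i_V1=-0.1180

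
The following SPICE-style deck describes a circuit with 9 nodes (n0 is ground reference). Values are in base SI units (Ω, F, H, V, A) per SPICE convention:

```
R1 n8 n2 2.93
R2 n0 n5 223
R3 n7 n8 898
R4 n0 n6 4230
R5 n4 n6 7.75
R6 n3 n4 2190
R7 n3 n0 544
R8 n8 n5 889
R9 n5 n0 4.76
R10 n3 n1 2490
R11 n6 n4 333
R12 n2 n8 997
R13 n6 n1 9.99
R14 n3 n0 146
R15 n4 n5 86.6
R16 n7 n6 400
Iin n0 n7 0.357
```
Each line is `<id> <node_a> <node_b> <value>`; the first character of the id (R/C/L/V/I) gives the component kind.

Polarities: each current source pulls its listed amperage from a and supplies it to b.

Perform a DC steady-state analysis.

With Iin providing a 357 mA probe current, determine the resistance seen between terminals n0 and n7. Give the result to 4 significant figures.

MNA unknowns: 8 node voltages V₁..V_8
R1: Y=0.3413 on G[8,2]
R2: Y=0.004484 on G[0,5]
R3: Y=0.001114 on G[7,8]
R4: Y=0.0002364 on G[0,6]
R5: Y=0.1290 on G[4,6]
R6: Y=0.0004566 on G[3,4]
R7: Y=0.001838 on G[3,0]
R8: Y=0.001125 on G[8,5]
R9: Y=0.2101 on G[5,0]
R10: Y=0.0004016 on G[3,1]
R11: Y=0.003003 on G[6,4]
R12: Y=0.001003 on G[2,8]
R13: Y=0.1001 on G[6,1]
R14: Y=0.006849 on G[3,0]
R15: Y=0.01155 on G[4,5]
R16: Y=0.002500 on G[7,6]
Iin: z[0]−=0.357, z[7]+=0.357
solve → V1=25.58, V2=69.40, V3=2.208, V4=23.67, V5=1.546, V6=25.67, V7=137.9, V8=69.40

R_eq = 386.4 Ω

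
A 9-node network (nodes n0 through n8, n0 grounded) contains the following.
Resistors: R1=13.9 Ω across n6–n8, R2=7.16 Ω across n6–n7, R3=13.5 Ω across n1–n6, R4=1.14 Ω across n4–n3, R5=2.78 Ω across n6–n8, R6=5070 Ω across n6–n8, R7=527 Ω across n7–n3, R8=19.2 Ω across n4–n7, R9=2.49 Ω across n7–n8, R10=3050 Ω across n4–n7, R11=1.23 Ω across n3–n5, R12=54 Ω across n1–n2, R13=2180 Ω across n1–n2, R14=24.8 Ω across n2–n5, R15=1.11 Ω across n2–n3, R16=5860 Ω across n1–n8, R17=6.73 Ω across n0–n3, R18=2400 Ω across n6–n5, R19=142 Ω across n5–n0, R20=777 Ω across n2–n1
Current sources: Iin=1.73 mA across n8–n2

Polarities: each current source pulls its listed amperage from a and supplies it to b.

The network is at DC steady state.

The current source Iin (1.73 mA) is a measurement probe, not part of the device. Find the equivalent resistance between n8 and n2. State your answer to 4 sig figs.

R_eq = 16.78 Ω

MNA unknowns: 8 node voltages V₁..V_8
R1: Y=0.07194 on G[6,8]
R2: Y=0.1397 on G[6,7]
R3: Y=0.07407 on G[1,6]
R4: Y=0.8772 on G[4,3]
R5: Y=0.3597 on G[6,8]
R6: Y=0.0001972 on G[6,8]
R7: Y=0.001898 on G[7,3]
R8: Y=0.05208 on G[4,7]
R9: Y=0.4016 on G[7,8]
R10: Y=0.0003279 on G[4,7]
R11: Y=0.8130 on G[3,5]
R12: Y=0.01852 on G[1,2]
R13: Y=0.0004587 on G[1,2]
R14: Y=0.04032 on G[2,5]
R15: Y=0.9009 on G[2,3]
R16: Y=0.0001706 on G[1,8]
R17: Y=0.1486 on G[0,3]
R18: Y=0.0004167 on G[6,5]
R19: Y=0.007042 on G[5,0]
R20: Y=0.001287 on G[2,1]
Iin: z[8]−=0.00173, z[2]+=0.00173
solve → V1=-0.02030, V2=0.001371, V3=-2.339e-06, V4=-0.001408, V5=4.934e-05, V6=-0.02621, V7=-0.02493, V8=-0.02767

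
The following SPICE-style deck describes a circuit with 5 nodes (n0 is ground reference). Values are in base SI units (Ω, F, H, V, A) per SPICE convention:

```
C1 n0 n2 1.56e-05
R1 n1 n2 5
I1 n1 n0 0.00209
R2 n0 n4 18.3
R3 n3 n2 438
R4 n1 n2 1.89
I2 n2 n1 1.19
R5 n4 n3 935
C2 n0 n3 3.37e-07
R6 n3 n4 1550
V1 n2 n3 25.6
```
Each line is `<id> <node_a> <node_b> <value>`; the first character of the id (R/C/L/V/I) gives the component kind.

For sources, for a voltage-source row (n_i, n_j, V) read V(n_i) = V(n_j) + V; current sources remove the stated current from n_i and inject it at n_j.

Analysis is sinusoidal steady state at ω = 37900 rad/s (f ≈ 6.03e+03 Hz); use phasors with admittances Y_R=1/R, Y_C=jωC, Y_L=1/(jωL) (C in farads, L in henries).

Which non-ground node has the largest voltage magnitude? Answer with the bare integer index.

3

Element admittances at ω=37900 rad/s:
  Y(C1) = 0.000+0.5912j S between n0,n2
  Y(R1) = 0.2000+0.000j S between n1,n2
  I1: injects 0.00209 A into n0 (from n1)
  Y(R2) = 0.05464+0.000j S between n0,n4
  Y(R3) = 0.002283+0.000j S between n3,n2
  Y(R4) = 0.5291+0.000j S between n1,n2
  I2: injects 1.19 A into n1 (from n2)
  Y(R5) = 0.001070+0.000j S between n4,n3
  Y(C2) = 0.000+0.01277j S between n0,n3
  Y(R6) = 0.0006452+0.000j S between n3,n4
  V1: constraint V(n2)−V(n3) = 25.6
Assemble and solve the 5×5 MNA system:
  V(n1)=2.171-0.06551j  V(n2)=0.5415-0.06551j  V(n3)=-25.06-0.06551j  V(n4)=-0.7624-0.001993j
  i(V1)=-0.09927-0.3202j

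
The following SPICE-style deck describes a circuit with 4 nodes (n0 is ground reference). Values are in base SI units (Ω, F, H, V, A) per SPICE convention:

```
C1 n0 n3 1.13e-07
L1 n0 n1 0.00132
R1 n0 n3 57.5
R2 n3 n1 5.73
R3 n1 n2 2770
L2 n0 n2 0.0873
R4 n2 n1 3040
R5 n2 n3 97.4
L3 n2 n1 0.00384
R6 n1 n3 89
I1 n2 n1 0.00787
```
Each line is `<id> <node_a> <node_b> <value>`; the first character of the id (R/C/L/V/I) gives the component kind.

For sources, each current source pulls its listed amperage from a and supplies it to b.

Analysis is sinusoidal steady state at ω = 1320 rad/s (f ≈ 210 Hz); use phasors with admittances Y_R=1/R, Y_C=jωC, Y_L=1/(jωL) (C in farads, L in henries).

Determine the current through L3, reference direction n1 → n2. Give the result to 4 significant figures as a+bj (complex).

Element admittances at ω=1320 rad/s:
  Y(C1) = 0.000+0.0001492j S between n0,n3
  Y(L1) = 0.000-0.5739j S between n0,n1
  Y(R1) = 0.01739+0.000j S between n0,n3
  Y(R2) = 0.1745+0.000j S between n3,n1
  Y(R3) = 0.0003610+0.000j S between n1,n2
  Y(L2) = 0.000-0.008678j S between n0,n2
  Y(R4) = 0.0003289+0.000j S between n2,n1
  Y(R5) = 0.01027+0.000j S between n2,n3
  Y(L3) = 0.000-0.1973j S between n2,n1
  Y(R6) = 0.01124+0.000j S between n1,n3
  I1: injects 0.00787 A into n1 (from n2)
Assemble and solve the 3×3 MNA system:
  V(n1)=-1.033e-05+0.0005708j  V(n2)=-0.001945-0.03757j  V(n3)=-0.0001035-0.001310j

0.007524-0.0003817j A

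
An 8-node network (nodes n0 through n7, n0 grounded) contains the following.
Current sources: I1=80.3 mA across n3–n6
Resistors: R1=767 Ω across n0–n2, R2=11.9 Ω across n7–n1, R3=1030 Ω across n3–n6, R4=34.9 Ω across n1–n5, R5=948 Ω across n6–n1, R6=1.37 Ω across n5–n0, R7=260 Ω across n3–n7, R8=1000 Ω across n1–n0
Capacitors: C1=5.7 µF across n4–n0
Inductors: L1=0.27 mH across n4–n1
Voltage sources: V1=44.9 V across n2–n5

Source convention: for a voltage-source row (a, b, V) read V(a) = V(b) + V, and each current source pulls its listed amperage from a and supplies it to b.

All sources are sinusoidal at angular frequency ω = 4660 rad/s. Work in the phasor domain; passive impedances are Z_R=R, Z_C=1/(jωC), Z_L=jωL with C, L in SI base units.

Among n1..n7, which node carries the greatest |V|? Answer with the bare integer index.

2

MNA unknowns: 7 node voltages V₁..V_7 plus 1 source current (V1)
I1: z[3]−=0.0803, z[6]+=0.0803
R1: Y=0.001304+0.000j on G[0,2]
R2: Y=0.08403+0.000j on G[7,1]
R3: Y=0.0009709+0.000j on G[3,6]
C1: Y=0.000+0.02656j on G[4,0]
R4: Y=0.02865+0.000j on G[1,5]
R5: Y=0.001055+0.000j on G[6,1]
R6: Y=0.7299+0.000j on G[5,0]
L1: Y=0.000-0.7948j on G[4,1]
R7: Y=0.003846+0.000j on G[3,7]
R8: Y=0.001000+0.000j on G[1,0]
V1: row V2−V5=44.9, i_V1 at 2,5
solve → V1=-0.04013+0.03860j, V2=44.82+0.001455j, V3=-10.04+0.03860j, V4=-0.04152+0.03993j, V5=-0.07855+0.001455j, V6=34.81+0.03860j, V7=-0.4776+0.03860j
aux → i_V1=-0.05844-1.898e-06j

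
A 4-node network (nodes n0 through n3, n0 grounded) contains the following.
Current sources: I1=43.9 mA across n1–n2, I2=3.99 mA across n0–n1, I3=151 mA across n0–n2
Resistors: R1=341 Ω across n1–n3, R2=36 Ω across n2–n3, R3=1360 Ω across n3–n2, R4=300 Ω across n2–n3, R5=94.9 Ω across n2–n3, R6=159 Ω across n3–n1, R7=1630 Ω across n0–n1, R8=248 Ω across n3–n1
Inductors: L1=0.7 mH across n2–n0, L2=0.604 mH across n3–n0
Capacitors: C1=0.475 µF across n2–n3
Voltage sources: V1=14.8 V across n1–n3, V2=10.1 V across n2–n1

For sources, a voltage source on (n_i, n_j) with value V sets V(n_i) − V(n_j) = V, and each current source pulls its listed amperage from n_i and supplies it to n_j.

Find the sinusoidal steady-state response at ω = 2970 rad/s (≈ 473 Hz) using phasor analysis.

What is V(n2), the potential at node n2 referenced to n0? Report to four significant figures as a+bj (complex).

13.37+0.1473j V

Apply KCL at each of the 3 non-ground nodes and solve the resulting linear system.
Node n1: branches {I1, R1, I2, R6, R7, R8, V1, V2} → V_1 = 3.267+0.1473j
Node n2: branches {I1, R2, R3, L1, R4, R5, C1, I3, V2} → V_2 = 13.37+0.1473j
Node n3: branches {R1, R2, R3, L2, R4, R5, C1, R6, R8, V1} → V_3 = -11.53+0.1473j
Source currents: i(V1)=-1.169+6.394j, i(V2)=-0.9313+6.394j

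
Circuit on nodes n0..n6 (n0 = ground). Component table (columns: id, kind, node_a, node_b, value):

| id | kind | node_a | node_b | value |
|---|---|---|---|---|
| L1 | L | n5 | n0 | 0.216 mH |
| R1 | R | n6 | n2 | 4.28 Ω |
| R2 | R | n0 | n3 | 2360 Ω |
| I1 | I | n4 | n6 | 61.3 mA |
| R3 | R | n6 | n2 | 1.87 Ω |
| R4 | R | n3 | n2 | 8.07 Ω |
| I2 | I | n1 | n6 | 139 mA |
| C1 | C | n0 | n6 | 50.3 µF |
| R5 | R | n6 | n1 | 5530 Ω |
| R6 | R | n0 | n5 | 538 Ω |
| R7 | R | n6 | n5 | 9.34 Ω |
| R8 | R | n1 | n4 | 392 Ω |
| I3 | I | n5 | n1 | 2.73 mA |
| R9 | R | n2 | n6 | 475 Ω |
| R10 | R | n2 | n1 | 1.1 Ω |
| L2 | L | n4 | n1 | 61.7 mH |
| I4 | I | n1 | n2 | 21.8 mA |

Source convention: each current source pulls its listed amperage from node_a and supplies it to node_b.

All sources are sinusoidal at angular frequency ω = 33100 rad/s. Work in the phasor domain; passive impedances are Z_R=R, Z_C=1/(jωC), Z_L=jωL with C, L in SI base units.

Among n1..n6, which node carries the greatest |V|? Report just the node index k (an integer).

MNA unknowns: 6 node voltages V₁..V_6
L1: Y=0.000-0.1399j on G[5,0]
R1: Y=0.2336+0.000j on G[6,2]
R2: Y=0.0004237+0.000j on G[0,3]
I1: z[4]−=0.0613, z[6]+=0.0613
R3: Y=0.5348+0.000j on G[6,2]
R4: Y=0.1239+0.000j on G[3,2]
I2: z[1]−=0.139, z[6]+=0.139
C1: Y=0.000+1.665j on G[0,6]
R5: Y=0.0001808+0.000j on G[6,1]
R6: Y=0.001859+0.000j on G[0,5]
R7: Y=0.1071+0.000j on G[6,5]
R8: Y=0.002551+0.000j on G[1,4]
I3: z[5]−=0.00273, z[1]+=0.00273
R9: Y=0.002105+0.000j on G[2,6]
R10: Y=0.9091+0.000j on G[2,1]
L2: Y=0.000-0.0004897j on G[4,1]
I4: z[1]−=0.0218, z[2]+=0.0218
solve → V1=-0.4981-0.001162j, V2=-0.2569-0.001162j, V3=-0.2560-0.001158j, V4=-23.67-4.450j, V5=-0.009189-0.01294j, V6=-0.0007572-0.001163j

4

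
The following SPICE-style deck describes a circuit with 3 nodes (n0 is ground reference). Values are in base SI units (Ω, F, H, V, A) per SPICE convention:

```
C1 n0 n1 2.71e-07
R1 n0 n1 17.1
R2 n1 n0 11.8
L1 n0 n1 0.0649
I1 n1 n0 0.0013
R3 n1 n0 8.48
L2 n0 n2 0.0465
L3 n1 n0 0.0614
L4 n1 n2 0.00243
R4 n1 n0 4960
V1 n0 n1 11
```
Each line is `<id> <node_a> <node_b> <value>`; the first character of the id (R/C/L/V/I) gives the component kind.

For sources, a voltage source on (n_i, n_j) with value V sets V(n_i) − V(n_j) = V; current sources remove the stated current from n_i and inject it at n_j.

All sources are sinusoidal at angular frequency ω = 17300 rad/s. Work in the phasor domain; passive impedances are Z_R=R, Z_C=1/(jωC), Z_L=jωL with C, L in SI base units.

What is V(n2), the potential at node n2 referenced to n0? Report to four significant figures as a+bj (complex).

-10.45+0.000j V

MNA unknowns: 2 node voltages V₁..V_2 plus 1 source current (V1)
C1: Y=0.000+0.004688j on G[0,1]
R1: Y=0.05848+0.000j on G[0,1]
R2: Y=0.08475+0.000j on G[1,0]
L1: Y=0.000-0.0008907j on G[0,1]
I1: z[1]−=0.0013, z[0]+=0.0013
R3: Y=0.1179+0.000j on G[1,0]
L2: Y=0.000-0.001243j on G[0,2]
L3: Y=0.000-0.0009414j on G[1,0]
L4: Y=0.000-0.02379j on G[1,2]
R4: Y=0.0002016+0.000j on G[1,0]
V1: row V0−V1=11, i_V1 at 0,1
solve → V1=-11.00+0.000j, V2=-10.45+0.000j
aux → i_V1=-2.874-0.01842j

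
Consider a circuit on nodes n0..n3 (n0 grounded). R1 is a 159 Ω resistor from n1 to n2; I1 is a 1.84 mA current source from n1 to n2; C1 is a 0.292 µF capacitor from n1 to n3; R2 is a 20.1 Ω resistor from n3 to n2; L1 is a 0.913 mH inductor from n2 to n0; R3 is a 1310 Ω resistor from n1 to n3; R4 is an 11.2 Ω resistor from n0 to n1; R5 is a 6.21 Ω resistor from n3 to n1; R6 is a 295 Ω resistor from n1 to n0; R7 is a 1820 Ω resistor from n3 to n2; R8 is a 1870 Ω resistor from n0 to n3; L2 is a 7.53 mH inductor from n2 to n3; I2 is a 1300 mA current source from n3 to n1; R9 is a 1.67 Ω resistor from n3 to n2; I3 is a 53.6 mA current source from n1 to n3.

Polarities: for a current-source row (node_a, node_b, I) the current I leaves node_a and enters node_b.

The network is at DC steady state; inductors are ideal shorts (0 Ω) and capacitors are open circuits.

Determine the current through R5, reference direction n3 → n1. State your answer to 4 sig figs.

-0.7686 A

MNA unknowns: 3 node voltages V₁..V_3 plus 2 source currents (L1, L2)
R1: Y=0.006289 on G[1,2]
I1: z[1]−=0.00184, z[2]+=0.00184
C1: Y=0.000 on G[1,3]
R2: Y=0.04975 on G[3,2]
L1: row V2−V0=0, i_L1 at 2,0
R3: Y=0.0007634 on G[1,3]
R4: Y=0.08929 on G[0,1]
R5: Y=0.1610 on G[3,1]
R6: Y=0.003390 on G[1,0]
R7: Y=0.0005495 on G[3,2]
R8: Y=0.0005348 on G[0,3]
L2: row V2−V3=0, i_L2 at 2,3
I2: z[3]−=1.3, z[1]+=1.3
R9: Y=0.5988 on G[3,2]
I3: z[1]−=0.0536, z[3]+=0.0536
solve → V1=4.773, V2=0.000, V3=0.000
aux → i_L1=-0.4423, i_L2=0.4742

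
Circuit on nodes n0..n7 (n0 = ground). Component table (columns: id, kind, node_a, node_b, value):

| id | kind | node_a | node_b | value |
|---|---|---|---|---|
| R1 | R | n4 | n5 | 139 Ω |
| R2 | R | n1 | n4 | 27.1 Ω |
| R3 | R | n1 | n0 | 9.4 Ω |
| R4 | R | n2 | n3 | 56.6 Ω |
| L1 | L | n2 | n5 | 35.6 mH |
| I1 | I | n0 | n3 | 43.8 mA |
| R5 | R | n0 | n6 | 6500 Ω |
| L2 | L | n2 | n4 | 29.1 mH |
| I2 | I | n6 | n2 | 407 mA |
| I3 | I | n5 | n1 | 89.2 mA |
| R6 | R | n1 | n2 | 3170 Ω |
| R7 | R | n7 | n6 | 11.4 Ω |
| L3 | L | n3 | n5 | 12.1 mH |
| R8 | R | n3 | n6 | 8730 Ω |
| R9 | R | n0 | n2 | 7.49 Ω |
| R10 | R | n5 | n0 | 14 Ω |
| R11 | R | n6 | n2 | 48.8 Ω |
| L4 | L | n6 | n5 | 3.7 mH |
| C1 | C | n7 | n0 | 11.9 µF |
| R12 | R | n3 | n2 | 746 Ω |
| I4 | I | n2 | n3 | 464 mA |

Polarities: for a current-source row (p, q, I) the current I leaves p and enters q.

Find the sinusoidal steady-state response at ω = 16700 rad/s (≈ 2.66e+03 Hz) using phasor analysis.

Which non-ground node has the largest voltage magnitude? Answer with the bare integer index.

3

Apply KCL at each of the 7 non-ground nodes and solve the resulting linear system.
Node n1: branches {R2, R3, I3, R6} → V_1 = 0.8120-0.06897j
Node n2: branches {R4, L1, L2, I2, R6, R9, R11, R12, I4} → V_2 = 2.069+1.003j
Node n3: branches {R4, I1, L3, R8, R12, I4} → V_3 = 26.31+7.835j
Node n4: branches {R1, R2, L2} → V_4 = 0.7247-0.2770j
Node n5: branches {R1, L1, I3, L3, R10, L4} → V_5 = -0.08874-0.9594j
Node n6: branches {R5, I2, R7, R8, R11, L4} → V_6 = -3.848+0.9059j
Node n7: branches {R7, C1} → V_7 = -0.2929+1.569j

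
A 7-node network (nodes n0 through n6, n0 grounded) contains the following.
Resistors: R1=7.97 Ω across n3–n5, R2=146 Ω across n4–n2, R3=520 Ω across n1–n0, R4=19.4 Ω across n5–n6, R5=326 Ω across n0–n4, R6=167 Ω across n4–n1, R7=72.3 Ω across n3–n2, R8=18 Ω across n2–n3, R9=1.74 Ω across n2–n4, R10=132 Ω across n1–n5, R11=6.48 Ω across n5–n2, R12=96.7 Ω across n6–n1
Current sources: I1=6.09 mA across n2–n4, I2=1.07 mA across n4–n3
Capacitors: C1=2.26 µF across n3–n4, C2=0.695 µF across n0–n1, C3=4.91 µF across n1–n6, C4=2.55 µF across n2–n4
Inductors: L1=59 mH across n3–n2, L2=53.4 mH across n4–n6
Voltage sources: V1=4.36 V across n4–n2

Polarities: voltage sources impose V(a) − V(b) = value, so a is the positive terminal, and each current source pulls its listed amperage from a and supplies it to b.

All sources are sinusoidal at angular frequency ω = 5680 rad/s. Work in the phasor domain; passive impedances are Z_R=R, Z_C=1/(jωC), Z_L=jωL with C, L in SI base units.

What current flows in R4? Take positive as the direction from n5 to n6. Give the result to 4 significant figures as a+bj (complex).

Element admittances at ω=5680 rad/s:
  Y(R1) = 0.1255+0.000j S between n3,n5
  I1: injects 0.00609 A into n4 (from n2)
  Y(C1) = 0.000+0.01284j S between n3,n4
  Y(L1) = 0.000-0.002984j S between n3,n2
  Y(R2) = 0.006849+0.000j S between n4,n2
  Y(R3) = 0.001923+0.000j S between n1,n0
  Y(R4) = 0.05155+0.000j S between n5,n6
  Y(R5) = 0.003067+0.000j S between n0,n4
  Y(L2) = 0.000-0.003297j S between n4,n6
  I2: injects 0.00107 A into n3 (from n4)
  Y(R6) = 0.005988+0.000j S between n4,n1
  Y(C2) = 0.000+0.003948j S between n0,n1
  Y(R7) = 0.01383+0.000j S between n3,n2
  Y(R8) = 0.05556+0.000j S between n2,n3
  Y(R9) = 0.5747+0.000j S between n2,n4
  Y(R10) = 0.007576+0.000j S between n1,n5
  Y(C3) = 0.000+0.02789j S between n1,n6
  Y(R11) = 0.1543+0.000j S between n5,n2
  Y(C4) = 0.000+0.01448j S between n2,n4
  Y(R12) = 0.01034+0.000j S between n6,n1
  V1: constraint V(n4)−V(n2) = 4.36
Assemble and solve the 7×7 MNA system:
  V(n1)=-1.368+0.8451j  V(n2)=-2.415+1.231j  V(n3)=-2.298+1.605j  V(n4)=1.945+1.231j  V(n5)=-2.271+1.375j  V(n6)=-1.909+1.325j
  i(V1)=-2.561-0.1110j

-0.01867+0.002599j A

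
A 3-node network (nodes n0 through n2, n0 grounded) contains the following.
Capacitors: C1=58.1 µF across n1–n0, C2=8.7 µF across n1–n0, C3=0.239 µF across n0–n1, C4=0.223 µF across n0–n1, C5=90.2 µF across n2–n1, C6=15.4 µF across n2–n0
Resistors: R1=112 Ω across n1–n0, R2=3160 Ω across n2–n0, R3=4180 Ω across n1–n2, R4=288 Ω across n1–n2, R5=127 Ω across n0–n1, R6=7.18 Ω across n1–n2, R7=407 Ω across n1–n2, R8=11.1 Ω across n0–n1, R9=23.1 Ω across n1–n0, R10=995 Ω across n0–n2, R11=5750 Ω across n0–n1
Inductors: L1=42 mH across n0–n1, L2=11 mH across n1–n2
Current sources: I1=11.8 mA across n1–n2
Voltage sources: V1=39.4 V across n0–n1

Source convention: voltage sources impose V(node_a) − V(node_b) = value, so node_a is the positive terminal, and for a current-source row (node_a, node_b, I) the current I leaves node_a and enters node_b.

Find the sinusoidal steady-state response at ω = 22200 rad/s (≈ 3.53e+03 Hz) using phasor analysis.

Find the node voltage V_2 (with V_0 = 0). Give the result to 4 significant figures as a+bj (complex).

-33.66+0.3324j V

Element admittances at ω=22200 rad/s:
  Y(C1) = 0.000+1.290j S between n1,n0
  Y(R1) = 0.008929+0.000j S between n1,n0
  Y(R2) = 0.0003165+0.000j S between n2,n0
  Y(R3) = 0.0002392+0.000j S between n1,n2
  Y(R4) = 0.003472+0.000j S between n1,n2
  Y(L1) = 0.000-0.001073j S between n0,n1
  Y(R5) = 0.007874+0.000j S between n0,n1
  I1: injects 0.0118 A into n2 (from n1)
  Y(C2) = 0.000+0.1931j S between n1,n0
  Y(L2) = 0.000-0.004095j S between n1,n2
  Y(C3) = 0.000+0.005306j S between n0,n1
  Y(R6) = 0.1393+0.000j S between n1,n2
  Y(R7) = 0.002457+0.000j S between n1,n2
  Y(C4) = 0.000+0.004951j S between n0,n1
  Y(R8) = 0.09009+0.000j S between n0,n1
  Y(R9) = 0.04329+0.000j S between n1,n0
  Y(R10) = 0.001005+0.000j S between n0,n2
  Y(R11) = 0.0001739+0.000j S between n0,n1
  Y(C5) = 0.000+2.002j S between n2,n1
  Y(C6) = 0.000+0.3419j S between n2,n0
  V1: constraint V(n0)−V(n1) = 39.4
Assemble and solve the 3×3 MNA system:
  V(n1)=-39.40+0.000j  V(n2)=-33.66+0.3324j
  i(V1)=-6.082-70.30j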